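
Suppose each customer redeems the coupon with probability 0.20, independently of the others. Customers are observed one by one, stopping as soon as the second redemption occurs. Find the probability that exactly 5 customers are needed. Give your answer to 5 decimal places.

Y = trial on which the second success occurs; negative binomial, r=2, p=0.20.
P(Y=5) = C(4,1) · p^2 · (1−p)^3
= 4 · 0.04 · 0.512 = 0.0819200

0.08192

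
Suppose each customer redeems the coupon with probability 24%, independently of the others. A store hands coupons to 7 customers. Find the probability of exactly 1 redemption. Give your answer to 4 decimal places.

0.3237

X ~ Binomial(n=7, p=0.24).
P(X=1) = C(7,1) · p^1 · (1−p)^6
= 7 · 0.24 · 0.1927 = 0.323736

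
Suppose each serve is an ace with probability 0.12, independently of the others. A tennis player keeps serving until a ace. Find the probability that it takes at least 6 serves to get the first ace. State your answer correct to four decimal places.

0.5277

Y = number of serves to the first success; geometric, p = 0.12.
P(Y > 5) = P(first 5 all fail) = (1−p)^5 = 0.527732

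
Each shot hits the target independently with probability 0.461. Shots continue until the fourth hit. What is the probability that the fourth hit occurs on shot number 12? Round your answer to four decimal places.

Y = trial on which the fourth success occurs; negative binomial, r=4, p=0.461.
P(Y=12) = C(11,3) · p^4 · (1−p)^8
= 165 · 0.045165 · 0.0071238 = 0.053088

0.0531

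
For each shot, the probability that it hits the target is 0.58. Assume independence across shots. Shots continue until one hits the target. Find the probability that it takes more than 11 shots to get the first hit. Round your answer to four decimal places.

Y = number of shots to the first success; geometric, p = 0.58.
P(Y > 11) = P(first 11 all fail) = (1−p)^11 = 0.000072

0.0001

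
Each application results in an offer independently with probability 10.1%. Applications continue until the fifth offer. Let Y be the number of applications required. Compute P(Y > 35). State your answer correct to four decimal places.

Needing more than 35 applications ⇔ fewer than 5 successes in the first 35. With X ~ Binomial(35, 0.101), P(Y > 35) = P(X ≤ 4).
  k=0: C(35,0)·0.101^0·0.899^35 = 0.024076
  k=1: C(35,1)·0.101^1·0.899^34 = 0.094671
  k=2: C(35,2)·0.101^2·0.899^33 = 0.180813
  k=3: C(35,3)·0.101^3·0.899^32 = 0.223452
  k=4: C(35,4)·0.101^4·0.899^31 = 0.200833
P(X ≤ 4) = 0.723846

0.7238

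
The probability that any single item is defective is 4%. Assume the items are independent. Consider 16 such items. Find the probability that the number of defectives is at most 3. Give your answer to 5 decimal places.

0.99684

X ~ Binomial(16, 0.04); P(X ≤ 3) = Σ C(16,k) p^k (1−p)^(16−k) over k:
  k=0: C(16,0)·0.04^0·0.96^16 = 0.5204029
  k=1: C(16,1)·0.04^1·0.96^15 = 0.3469353
  k=2: C(16,2)·0.04^2·0.96^14 = 0.1084173
  k=3: C(16,3)·0.04^3·0.96^13 = 0.0210811
Total = 0.9968366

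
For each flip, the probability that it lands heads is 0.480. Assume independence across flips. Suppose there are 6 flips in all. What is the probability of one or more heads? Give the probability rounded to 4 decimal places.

P(at least one) = 1 − P(none) = 1 − (1 − 0.48)^6
= 1 − 0.019771 = 0.980229

0.9802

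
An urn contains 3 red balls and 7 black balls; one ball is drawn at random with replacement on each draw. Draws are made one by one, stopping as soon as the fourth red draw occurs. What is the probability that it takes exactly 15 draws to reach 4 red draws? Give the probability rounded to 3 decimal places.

0.058

Y = trial on which the fourth success occurs; negative binomial, r=4, p=0.30.
P(Y=15) = C(14,3) · p^4 · (1−p)^11
= 364 · 0.0081 · 0.019773 = 0.05830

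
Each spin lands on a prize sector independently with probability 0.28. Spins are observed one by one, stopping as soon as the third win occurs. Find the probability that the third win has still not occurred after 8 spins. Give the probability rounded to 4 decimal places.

0.6027

Needing more than 8 spins ⇔ fewer than 3 successes in the first 8. With X ~ Binomial(8, 0.28), P(Y > 8) = P(X ≤ 2).
  k=0: C(8,0)·0.28^0·0.72^8 = 0.072220
  k=1: C(8,1)·0.28^1·0.72^7 = 0.224686
  k=2: C(8,2)·0.28^2·0.72^6 = 0.305822
P(X ≤ 2) = 0.602728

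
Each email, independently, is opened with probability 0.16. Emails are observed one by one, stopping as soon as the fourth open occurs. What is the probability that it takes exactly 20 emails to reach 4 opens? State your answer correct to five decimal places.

Y = trial on which the fourth success occurs; negative binomial, r=4, p=0.16.
P(Y=20) = C(19,3) · p^4 · (1−p)^16
= 969 · 0.00065536 · 0.061442 = 0.0390187

0.03902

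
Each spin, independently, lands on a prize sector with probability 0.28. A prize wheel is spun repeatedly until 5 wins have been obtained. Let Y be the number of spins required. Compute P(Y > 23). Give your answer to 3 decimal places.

Needing more than 23 spins ⇔ fewer than 5 successes in the first 23. With X ~ Binomial(23, 0.28), P(Y > 23) = P(X ≤ 4).
  k=0: C(23,0)·0.28^0·0.72^23 = 0.00052
  k=1: C(23,1)·0.28^1·0.72^22 = 0.00468
  k=2: C(23,2)·0.28^2·0.72^21 = 0.02002
  k=3: C(23,3)·0.28^3·0.72^20 = 0.05449
  k=4: C(23,4)·0.28^4·0.72^19 = 0.10596
P(X ≤ 4) = 0.18567

0.186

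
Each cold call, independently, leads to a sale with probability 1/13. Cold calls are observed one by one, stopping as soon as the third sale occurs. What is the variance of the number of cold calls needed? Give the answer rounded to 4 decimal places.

468.0000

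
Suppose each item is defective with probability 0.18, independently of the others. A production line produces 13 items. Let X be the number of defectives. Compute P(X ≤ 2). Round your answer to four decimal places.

0.5769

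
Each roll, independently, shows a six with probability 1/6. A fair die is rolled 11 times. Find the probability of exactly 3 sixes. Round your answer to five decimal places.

0.17766

X ~ Binomial(n=11, p=0.166667).
P(X=3) = C(11,3) · p^3 · (1−p)^8
= 165 · 0.0046296 · 0.23257 = 0.1776561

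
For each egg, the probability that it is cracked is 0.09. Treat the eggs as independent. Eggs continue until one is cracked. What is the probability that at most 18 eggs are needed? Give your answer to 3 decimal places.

0.817

Y = number of eggs to the first success; geometric, p = 0.09.
P(Y ≤ 18) = 1 − (1−p)^18 = 1 − 0.18312 = 0.81688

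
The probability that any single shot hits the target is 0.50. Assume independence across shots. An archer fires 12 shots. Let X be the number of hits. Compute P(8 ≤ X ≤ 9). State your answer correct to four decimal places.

X ~ Binomial(12, 0.50); P(8 ≤ X ≤ 9) = Σ C(12,k) p^k (1−p)^(12−k) over k:
  k=8: C(12,8)·0.50^8·0.50^4 = 0.120850
  k=9: C(12,9)·0.50^9·0.50^3 = 0.053711
Total = 0.174561

0.1746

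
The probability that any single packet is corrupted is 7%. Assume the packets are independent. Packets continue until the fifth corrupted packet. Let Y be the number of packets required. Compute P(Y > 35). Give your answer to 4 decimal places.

Needing more than 35 packets ⇔ fewer than 5 successes in the first 35. With X ~ Binomial(35, 0.07), P(Y > 35) = P(X ≤ 4).
  k=0: C(35,0)·0.07^0·0.93^35 = 0.078868
  k=1: C(35,1)·0.07^1·0.93^34 = 0.207772
  k=2: C(35,2)·0.07^2·0.93^33 = 0.265858
  k=3: C(35,3)·0.07^3·0.93^32 = 0.220119
  k=4: C(35,4)·0.07^4·0.93^31 = 0.132545
P(X ≤ 4) = 0.905163

0.9052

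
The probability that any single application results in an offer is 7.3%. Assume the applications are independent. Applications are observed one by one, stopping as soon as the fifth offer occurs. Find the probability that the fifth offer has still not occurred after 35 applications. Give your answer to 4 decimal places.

Needing more than 35 applications ⇔ fewer than 5 successes in the first 35. With X ~ Binomial(35, 0.073), P(Y > 35) = P(X ≤ 4).
  k=0: C(35,0)·0.073^0·0.927^35 = 0.070435
  k=1: C(35,1)·0.073^1·0.927^34 = 0.194134
  k=2: C(35,2)·0.073^2·0.927^33 = 0.259893
  k=3: C(35,3)·0.073^3·0.927^32 = 0.225128
  k=4: C(35,4)·0.073^4·0.927^31 = 0.141828
P(X ≤ 4) = 0.891418

0.8914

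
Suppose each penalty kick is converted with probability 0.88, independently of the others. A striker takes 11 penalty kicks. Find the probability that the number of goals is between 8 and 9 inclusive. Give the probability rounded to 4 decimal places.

0.3532

X ~ Binomial(11, 0.88); P(8 ≤ X ≤ 9) = Σ C(11,k) p^k (1−p)^(11−k) over k:
  k=8: C(11,8)·0.88^8·0.12^3 = 0.102539
  k=9: C(11,9)·0.88^9·0.12^2 = 0.250651
Total = 0.353190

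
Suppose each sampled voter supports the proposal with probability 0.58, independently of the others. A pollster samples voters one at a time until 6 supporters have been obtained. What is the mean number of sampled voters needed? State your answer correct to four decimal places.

10.3448

Y = total sampled voters until the sixth success; negative binomial with r=6, p=0.58.
E[Y] = r / p = 6 / 0.58 = 10.344828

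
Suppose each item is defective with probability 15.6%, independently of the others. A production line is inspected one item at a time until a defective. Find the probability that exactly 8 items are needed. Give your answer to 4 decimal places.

0.0476

Geometric (trials to first success), p = 0.156.
P(Y = 8) = (1−p)^7 · p = 0.30507 · 0.156 = 0.047591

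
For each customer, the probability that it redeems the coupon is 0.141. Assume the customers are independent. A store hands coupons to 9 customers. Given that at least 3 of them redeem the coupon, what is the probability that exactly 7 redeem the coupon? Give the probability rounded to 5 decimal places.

0.00024

X ~ Binomial(9, 0.141). Want P(X=7 | X≥3) = P(X=7) / P(X≥3).
P(X=7) = C(9,7)·0.141^7·0.859^2 = 0.0000294
P(X≥3) = 1 − 0.2546469 − 0.3761897 − 0.2469977 = 0.1221656
Ratio = 0.0000294 / 0.1221656 = 0.0002409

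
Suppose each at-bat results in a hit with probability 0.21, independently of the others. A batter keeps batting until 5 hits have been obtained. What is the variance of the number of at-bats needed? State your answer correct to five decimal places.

Y = total at-bats until the fifth success; negative binomial with r=5, p=0.21.
Var(Y) = r(1−p)/p² = 5·0.79 / 0.21² = 89.5691610

89.56916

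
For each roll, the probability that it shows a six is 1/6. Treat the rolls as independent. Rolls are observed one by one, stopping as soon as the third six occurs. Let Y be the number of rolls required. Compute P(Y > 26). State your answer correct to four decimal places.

Needing more than 26 rolls ⇔ fewer than 3 successes in the first 26. With X ~ Binomial(26, 0.166667), P(Y > 26) = P(X ≤ 2).
  k=0: C(26,0)·0.166667^0·0.833333^26 = 0.008735
  k=1: C(26,1)·0.166667^1·0.833333^25 = 0.045425
  k=2: C(26,2)·0.166667^2·0.833333^24 = 0.113561
P(X ≤ 2) = 0.167722

0.1677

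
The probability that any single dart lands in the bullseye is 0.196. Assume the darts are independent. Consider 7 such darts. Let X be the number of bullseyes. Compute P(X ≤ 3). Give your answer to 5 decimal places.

0.96890

X ~ Binomial(7, 0.196); P(X ≤ 3) = Σ C(7,k) p^k (1−p)^(7−k) over k:
  k=0: C(7,0)·0.196^0·0.804^7 = 0.2171663
  k=1: C(7,1)·0.196^1·0.804^6 = 0.3705872
  k=2: C(7,2)·0.196^2·0.804^5 = 0.2710265
  k=3: C(7,3)·0.196^3·0.804^4 = 0.1101185
Total = 0.9688984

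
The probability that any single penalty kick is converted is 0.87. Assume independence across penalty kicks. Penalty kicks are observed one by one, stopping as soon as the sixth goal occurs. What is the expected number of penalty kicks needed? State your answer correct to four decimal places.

6.8966

Y = total penalty kicks until the sixth success; negative binomial with r=6, p=0.87.
E[Y] = r / p = 6 / 0.87 = 6.896552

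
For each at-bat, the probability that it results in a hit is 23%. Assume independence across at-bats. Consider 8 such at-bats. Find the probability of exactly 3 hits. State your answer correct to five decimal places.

X ~ Binomial(n=8, p=0.23).
P(X=3) = C(8,3) · p^3 · (1−p)^5
= 56 · 0.012167 · 0.27068 = 0.1844273

0.18443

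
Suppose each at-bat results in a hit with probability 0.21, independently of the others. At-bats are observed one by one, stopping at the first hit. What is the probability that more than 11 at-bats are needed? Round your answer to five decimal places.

0.07480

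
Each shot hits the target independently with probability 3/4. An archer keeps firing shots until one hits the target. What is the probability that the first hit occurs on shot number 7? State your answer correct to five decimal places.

0.00018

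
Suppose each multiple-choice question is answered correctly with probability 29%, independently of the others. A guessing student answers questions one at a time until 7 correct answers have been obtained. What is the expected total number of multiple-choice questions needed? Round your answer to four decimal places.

Y = total multiple-choice questions until the seventh success; negative binomial with r=7, p=0.29.
E[Y] = r / p = 7 / 0.29 = 24.137931

24.1379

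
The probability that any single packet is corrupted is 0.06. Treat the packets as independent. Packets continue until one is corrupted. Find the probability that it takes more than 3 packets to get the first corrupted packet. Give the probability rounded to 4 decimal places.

0.8306

Y = number of packets to the first success; geometric, p = 0.06.
P(Y > 3) = P(first 3 all fail) = (1−p)^3 = 0.830584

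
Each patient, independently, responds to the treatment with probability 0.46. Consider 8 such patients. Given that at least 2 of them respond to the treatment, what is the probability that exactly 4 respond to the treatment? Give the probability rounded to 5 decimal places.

X ~ Binomial(8, 0.46). Want P(X=4 | X≥2) = P(X=4) / P(X≥2).
P(X=4) = C(8,4)·0.46^4·0.54^4 = 0.2665044
P(X≥2) = 1 − 0.0072302 − 0.0492724 = 0.9434974
Ratio = 0.2665044 / 0.9434974 = 0.2824644

0.28246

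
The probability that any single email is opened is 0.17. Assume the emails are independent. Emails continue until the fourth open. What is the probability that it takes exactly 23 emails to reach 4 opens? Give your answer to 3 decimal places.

0.037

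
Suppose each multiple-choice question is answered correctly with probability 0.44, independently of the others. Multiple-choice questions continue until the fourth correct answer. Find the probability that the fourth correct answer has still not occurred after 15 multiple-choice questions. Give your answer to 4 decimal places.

0.0498

Needing more than 15 multiple-choice questions ⇔ fewer than 4 successes in the first 15. With X ~ Binomial(15, 0.44), P(Y > 15) = P(X ≤ 3).
  k=0: C(15,0)·0.44^0·0.56^15 = 0.000167
  k=1: C(15,1)·0.44^1·0.56^14 = 0.001969
  k=2: C(15,2)·0.44^2·0.56^13 = 0.010828
  k=3: C(15,3)·0.44^3·0.56^12 = 0.036866
P(X ≤ 3) = 0.049829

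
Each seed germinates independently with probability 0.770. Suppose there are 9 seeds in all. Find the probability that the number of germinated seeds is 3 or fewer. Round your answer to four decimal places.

X ~ Binomial(9, 0.77); P(X ≤ 3) = Σ C(9,k) p^k (1−p)^(9−k) over k:
  k=0: C(9,0)·0.77^0·0.23^9 = 0.000002
  k=1: C(9,1)·0.77^1·0.23^8 = 0.000054
  k=2: C(9,2)·0.77^2·0.23^7 = 0.000727
  k=3: C(9,3)·0.77^3·0.23^6 = 0.005677
Total = 0.006460

0.0065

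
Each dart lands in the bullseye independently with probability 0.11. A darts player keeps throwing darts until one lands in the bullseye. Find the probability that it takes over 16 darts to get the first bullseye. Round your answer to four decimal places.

0.1550

Y = number of darts to the first success; geometric, p = 0.11.
P(Y > 16) = P(first 16 all fail) = (1−p)^16 = 0.154967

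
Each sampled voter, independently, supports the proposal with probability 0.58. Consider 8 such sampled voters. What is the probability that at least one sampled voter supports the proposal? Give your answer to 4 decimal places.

0.9990

P(at least one) = 1 − P(none) = 1 − (1 − 0.58)^8
= 1 − 0.000968 = 0.999032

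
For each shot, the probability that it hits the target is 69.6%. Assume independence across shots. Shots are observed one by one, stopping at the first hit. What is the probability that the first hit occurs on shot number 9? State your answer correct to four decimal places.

0.0001

Geometric (trials to first success), p = 0.696.
P(Y = 9) = (1−p)^8 · p = 7.2944e-05 · 0.696 = 0.000051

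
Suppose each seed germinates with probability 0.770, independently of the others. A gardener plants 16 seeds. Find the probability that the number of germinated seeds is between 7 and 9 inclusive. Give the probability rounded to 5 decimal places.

0.05282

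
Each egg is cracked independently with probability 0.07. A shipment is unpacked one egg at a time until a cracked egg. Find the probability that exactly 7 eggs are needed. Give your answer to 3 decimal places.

Geometric (trials to first success), p = 0.07.
P(Y = 7) = (1−p)^6 · p = 0.64699 · 0.07 = 0.04529

0.045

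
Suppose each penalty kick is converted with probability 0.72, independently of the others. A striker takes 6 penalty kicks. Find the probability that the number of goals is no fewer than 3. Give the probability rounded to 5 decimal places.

X ~ Binomial(6, 0.72); P(X ≥ 3) = Σ C(6,k) p^k (1−p)^(6−k) over k:
  k=3: C(6,3)·0.72^3·0.28^3 = 0.1638708
  k=4: C(6,4)·0.72^4·0.28^2 = 0.3160365
  k=5: C(6,5)·0.72^5·0.28^1 = 0.3250662
  k=6: C(6,6)·0.72^6·0.28^0 = 0.1393141
Total = 0.9442876

0.94429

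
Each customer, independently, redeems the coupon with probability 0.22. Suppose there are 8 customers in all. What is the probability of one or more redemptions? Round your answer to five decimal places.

P(at least one) = 1 − P(none) = 1 − (1 − 0.22)^8
= 1 − 0.1370114 = 0.8629886

0.86299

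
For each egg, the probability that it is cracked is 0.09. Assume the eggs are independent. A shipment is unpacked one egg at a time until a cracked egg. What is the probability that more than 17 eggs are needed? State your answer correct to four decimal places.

0.2012

Y = number of eggs to the first success; geometric, p = 0.09.
P(Y > 17) = P(first 17 all fail) = (1−p)^17 = 0.201235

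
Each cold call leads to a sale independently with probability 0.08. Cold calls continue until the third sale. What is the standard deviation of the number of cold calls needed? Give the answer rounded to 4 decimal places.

20.7666

Y = total cold calls until the third success; negative binomial with r=3, p=0.08.
SD(Y) = √[r(1−p)/p²] = √(431.250000) = 20.766560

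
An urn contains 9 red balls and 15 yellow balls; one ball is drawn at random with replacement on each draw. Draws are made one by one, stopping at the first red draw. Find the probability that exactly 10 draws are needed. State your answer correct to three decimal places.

Geometric (trials to first success), p = 0.375.
P(Y = 10) = (1−p)^9 · p = 0.014552 · 0.375 = 0.00546

0.005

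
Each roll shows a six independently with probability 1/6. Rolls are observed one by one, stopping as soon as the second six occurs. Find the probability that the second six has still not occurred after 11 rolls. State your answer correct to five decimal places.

0.43068

Needing more than 11 rolls ⇔ fewer than 2 successes in the first 11. With X ~ Binomial(11, 0.166667), P(Y > 11) = P(X ≤ 1).
  k=0: C(11,0)·0.166667^0·0.833333^11 = 0.1345880
  k=1: C(11,1)·0.166667^1·0.833333^10 = 0.2960936
P(X ≤ 1) = 0.4306816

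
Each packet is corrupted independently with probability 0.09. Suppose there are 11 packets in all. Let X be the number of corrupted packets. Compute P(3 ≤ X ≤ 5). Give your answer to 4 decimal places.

0.0693

X ~ Binomial(11, 0.09); P(3 ≤ X ≤ 5) = Σ C(11,k) p^k (1−p)^(11−k) over k:
  k=3: C(11,3)·0.09^3·0.91^8 = 0.056564
  k=4: C(11,4)·0.09^4·0.91^7 = 0.011189
  k=5: C(11,5)·0.09^5·0.91^6 = 0.001549
Total = 0.069302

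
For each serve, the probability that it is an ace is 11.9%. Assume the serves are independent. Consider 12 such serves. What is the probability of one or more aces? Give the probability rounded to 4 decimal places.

0.7814

P(at least one) = 1 − P(none) = 1 − (1 − 0.119)^12
= 1 − 0.218631 = 0.781369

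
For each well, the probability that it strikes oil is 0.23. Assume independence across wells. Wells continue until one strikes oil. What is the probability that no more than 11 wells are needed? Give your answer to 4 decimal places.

0.9436

Y = number of wells to the first success; geometric, p = 0.23.
P(Y ≤ 11) = 1 − (1−p)^11 = 1 − 0.056415 = 0.943585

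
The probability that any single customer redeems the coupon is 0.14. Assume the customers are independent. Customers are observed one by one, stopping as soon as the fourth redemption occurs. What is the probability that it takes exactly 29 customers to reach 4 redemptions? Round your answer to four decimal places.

Y = trial on which the fourth success occurs; negative binomial, r=4, p=0.14.
P(Y=29) = C(28,3) · p^4 · (1−p)^25
= 3276 · 0.00038416 · 0.023039 = 0.028995

0.0290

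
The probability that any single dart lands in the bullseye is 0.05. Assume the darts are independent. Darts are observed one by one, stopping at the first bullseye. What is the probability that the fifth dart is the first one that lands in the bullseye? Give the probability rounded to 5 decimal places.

Geometric (trials to first success), p = 0.05.
P(Y = 5) = (1−p)^4 · p = 0.81451 · 0.05 = 0.0407253

0.04073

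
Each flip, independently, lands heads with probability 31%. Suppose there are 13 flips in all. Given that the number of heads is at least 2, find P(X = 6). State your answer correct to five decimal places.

X ~ Binomial(13, 0.31). Want P(X=6 | X≥2) = P(X=6) / P(X≥2).
P(X=6) = C(13,6)·0.31^6·0.69^7 = 0.1134047
P(X≥2) = 1 − 0.0080360 − 0.0469347 = 0.9450293
Ratio = 0.1134047 / 0.9450293 = 0.1200013

0.12000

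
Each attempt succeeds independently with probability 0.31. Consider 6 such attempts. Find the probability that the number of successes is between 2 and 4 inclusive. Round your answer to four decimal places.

X ~ Binomial(6, 0.31); P(2 ≤ X ≤ 4) = Σ C(6,k) p^k (1−p)^(6−k) over k:
  k=2: C(6,2)·0.31^2·0.69^4 = 0.326747
  k=3: C(6,3)·0.31^3·0.69^3 = 0.195732
  k=4: C(6,4)·0.31^4·0.69^2 = 0.065953
Total = 0.588432

0.5884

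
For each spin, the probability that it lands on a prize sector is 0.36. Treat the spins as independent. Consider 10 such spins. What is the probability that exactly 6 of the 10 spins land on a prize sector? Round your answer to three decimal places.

0.077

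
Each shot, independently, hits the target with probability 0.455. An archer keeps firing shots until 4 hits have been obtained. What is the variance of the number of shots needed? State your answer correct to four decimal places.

10.5301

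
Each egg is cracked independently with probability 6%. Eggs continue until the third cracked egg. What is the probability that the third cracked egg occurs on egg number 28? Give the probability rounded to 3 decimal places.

Y = trial on which the third success occurs; negative binomial, r=3, p=0.06.
P(Y=28) = C(27,2) · p^3 · (1−p)^25
= 351 · 0.000216 · 0.21291 = 0.01614

0.016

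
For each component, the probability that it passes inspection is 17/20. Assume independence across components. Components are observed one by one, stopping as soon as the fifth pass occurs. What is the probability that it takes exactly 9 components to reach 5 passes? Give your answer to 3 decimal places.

0.016

Y = trial on which the fifth success occurs; negative binomial, r=5, p=0.85.
P(Y=9) = C(8,4) · p^5 · (1−p)^4
= 70 · 0.44371 · 0.00050625 = 0.01572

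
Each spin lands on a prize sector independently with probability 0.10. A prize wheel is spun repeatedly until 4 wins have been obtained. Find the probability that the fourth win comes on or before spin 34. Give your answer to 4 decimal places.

0.4462

Finishing within 34 spins ⇔ at least 4 successes in the first 34. With X ~ Binomial(34, 0.10), P(Y ≤ 34) = 1 − P(X ≤ 3).
  k=0: C(34,0)·0.10^0·0.90^34 = 0.027813
  k=1: C(34,1)·0.10^1·0.90^33 = 0.105071
  k=2: C(34,2)·0.10^2·0.90^32 = 0.192630
  k=3: C(34,3)·0.10^3·0.90^31 = 0.228302
1 − 0.553815 = 0.446185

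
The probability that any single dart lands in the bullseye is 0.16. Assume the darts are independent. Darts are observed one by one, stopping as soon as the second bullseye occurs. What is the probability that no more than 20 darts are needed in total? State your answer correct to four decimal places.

0.8529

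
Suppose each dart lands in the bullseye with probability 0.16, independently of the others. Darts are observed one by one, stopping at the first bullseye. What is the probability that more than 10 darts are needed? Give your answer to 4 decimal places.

Y = number of darts to the first success; geometric, p = 0.16.
P(Y > 10) = P(first 10 all fail) = (1−p)^10 = 0.174901

0.1749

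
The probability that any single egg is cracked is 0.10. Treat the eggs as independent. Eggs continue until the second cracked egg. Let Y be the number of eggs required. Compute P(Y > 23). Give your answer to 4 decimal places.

Needing more than 23 eggs ⇔ fewer than 2 successes in the first 23. With X ~ Binomial(23, 0.10), P(Y > 23) = P(X ≤ 1).
  k=0: C(23,0)·0.10^0·0.90^23 = 0.088629
  k=1: C(23,1)·0.10^1·0.90^22 = 0.226497
P(X ≤ 1) = 0.315127

0.3151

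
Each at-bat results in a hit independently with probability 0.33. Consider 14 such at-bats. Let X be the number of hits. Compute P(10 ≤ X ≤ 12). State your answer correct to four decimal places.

0.0037

X ~ Binomial(14, 0.33); P(10 ≤ X ≤ 12) = Σ C(14,k) p^k (1−p)^(14−k) over k:
  k=10: C(14,10)·0.33^10·0.67^4 = 0.003089
  k=11: C(14,11)·0.33^11·0.67^3 = 0.000553
  k=12: C(14,12)·0.33^12·0.67^2 = 0.000068
Total = 0.003711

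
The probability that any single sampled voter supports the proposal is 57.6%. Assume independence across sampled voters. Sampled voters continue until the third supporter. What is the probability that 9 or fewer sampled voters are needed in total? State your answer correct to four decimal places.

0.9647

Finishing within 9 sampled voters ⇔ at least 3 successes in the first 9. With X ~ Binomial(9, 0.576), P(Y ≤ 9) = 1 − P(X ≤ 2).
  k=0: C(9,0)·0.576^0·0.424^9 = 0.000443
  k=1: C(9,1)·0.576^1·0.424^8 = 0.005415
  k=2: C(9,2)·0.576^2·0.424^7 = 0.029424
1 − 0.035282 = 0.964718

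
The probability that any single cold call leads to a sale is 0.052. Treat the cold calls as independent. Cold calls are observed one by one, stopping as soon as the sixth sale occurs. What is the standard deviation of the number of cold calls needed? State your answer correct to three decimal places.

45.864

Y = total cold calls until the sixth success; negative binomial with r=6, p=0.052.
SD(Y) = √[r(1−p)/p²] = √(2103.55030) = 45.86448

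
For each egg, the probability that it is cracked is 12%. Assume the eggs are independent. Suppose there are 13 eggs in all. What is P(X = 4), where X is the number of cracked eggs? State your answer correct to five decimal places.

X ~ Binomial(n=13, p=0.12).
P(X=4) = C(13,4) · p^4 · (1−p)^9
= 715 · 0.00020736 · 0.31648 = 0.0469218

0.04692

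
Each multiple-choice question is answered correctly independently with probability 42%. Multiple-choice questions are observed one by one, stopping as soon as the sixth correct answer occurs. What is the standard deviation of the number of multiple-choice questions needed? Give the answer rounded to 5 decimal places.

4.44161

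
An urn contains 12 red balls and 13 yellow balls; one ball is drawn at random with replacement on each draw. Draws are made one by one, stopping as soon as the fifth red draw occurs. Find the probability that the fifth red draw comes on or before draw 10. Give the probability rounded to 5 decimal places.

Finishing within 10 draws ⇔ at least 5 successes in the first 10. With X ~ Binomial(10, 0.48), P(Y ≤ 10) = 1 − P(X ≤ 4).
  k=0: C(10,0)·0.48^0·0.52^10 = 0.0014456
  k=1: C(10,1)·0.48^1·0.52^9 = 0.0133435
  k=2: C(10,2)·0.48^2·0.52^8 = 0.0554270
  k=3: C(10,3)·0.48^3·0.52^7 = 0.1364358
  k=4: C(10,4)·0.48^4·0.52^6 = 0.2203963
1 − 0.4270483 = 0.5729517

0.57295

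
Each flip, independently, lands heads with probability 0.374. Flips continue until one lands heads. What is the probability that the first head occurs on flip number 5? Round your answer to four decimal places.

Geometric (trials to first success), p = 0.374.
P(Y = 5) = (1−p)^4 · p = 0.15357 · 0.374 = 0.057434

0.0574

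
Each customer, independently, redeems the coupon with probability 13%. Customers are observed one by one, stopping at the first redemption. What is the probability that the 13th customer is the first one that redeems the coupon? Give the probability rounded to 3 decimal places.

0.024

Geometric (trials to first success), p = 0.13.
P(Y = 13) = (1−p)^12 · p = 0.18803 · 0.13 = 0.02444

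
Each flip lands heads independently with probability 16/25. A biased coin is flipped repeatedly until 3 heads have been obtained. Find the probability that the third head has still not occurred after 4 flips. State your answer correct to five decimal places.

0.45474

Needing more than 4 flips ⇔ fewer than 3 successes in the first 4. With X ~ Binomial(4, 0.64), P(Y > 4) = P(X ≤ 2).
  k=0: C(4,0)·0.64^0·0.36^4 = 0.0167962
  k=1: C(4,1)·0.64^1·0.36^3 = 0.1194394
  k=2: C(4,2)·0.64^2·0.36^2 = 0.3185050
P(X ≤ 2) = 0.4547405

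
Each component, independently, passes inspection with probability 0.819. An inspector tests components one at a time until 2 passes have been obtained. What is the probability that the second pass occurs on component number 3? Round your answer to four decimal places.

0.2428

Y = trial on which the second success occurs; negative binomial, r=2, p=0.819.
P(Y=3) = C(2,1) · p^2 · (1−p)^1
= 2 · 0.67076 · 0.181 = 0.242815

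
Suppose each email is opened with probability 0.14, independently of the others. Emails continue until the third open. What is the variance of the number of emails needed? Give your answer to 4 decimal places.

Y = total emails until the third success; negative binomial with r=3, p=0.14.
Var(Y) = r(1−p)/p² = 3·0.86 / 0.14² = 131.632653

131.6327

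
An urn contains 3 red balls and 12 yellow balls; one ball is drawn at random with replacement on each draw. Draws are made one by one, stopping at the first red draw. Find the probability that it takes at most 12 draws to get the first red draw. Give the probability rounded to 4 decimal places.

Y = number of draws to the first success; geometric, p = 0.20.
P(Y ≤ 12) = 1 − (1−p)^12 = 1 − 0.068719 = 0.931281

0.9313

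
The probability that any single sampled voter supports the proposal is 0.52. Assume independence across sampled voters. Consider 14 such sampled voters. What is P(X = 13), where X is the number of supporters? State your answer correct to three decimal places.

X ~ Binomial(n=14, p=0.52).
P(X=13) = C(14,13) · p^13 · (1−p)^1
= 14 · 0.00020326 · 0.48 = 0.00137

0.001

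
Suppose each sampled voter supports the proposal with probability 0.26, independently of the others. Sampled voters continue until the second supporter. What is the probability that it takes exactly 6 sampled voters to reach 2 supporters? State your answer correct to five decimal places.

0.10135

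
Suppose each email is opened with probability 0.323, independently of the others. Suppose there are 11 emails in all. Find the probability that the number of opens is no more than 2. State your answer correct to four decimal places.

X ~ Binomial(11, 0.323); P(X ≤ 2) = Σ C(11,k) p^k (1−p)^(11−k) over k:
  k=0: C(11,0)·0.323^0·0.677^11 = 0.013692
  k=1: C(11,1)·0.323^1·0.677^10 = 0.071859
  k=2: C(11,2)·0.323^2·0.677^9 = 0.171422
Total = 0.256973

0.2570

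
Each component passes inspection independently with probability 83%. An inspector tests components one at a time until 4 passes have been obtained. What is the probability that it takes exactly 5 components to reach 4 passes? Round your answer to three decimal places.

0.323

Y = trial on which the fourth success occurs; negative binomial, r=4, p=0.83.
P(Y=5) = C(4,3) · p^4 · (1−p)^1
= 4 · 0.47458 · 0.17 = 0.32272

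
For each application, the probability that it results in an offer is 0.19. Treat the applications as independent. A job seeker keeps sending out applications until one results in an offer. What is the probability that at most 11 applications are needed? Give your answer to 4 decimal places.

0.9015

Y = number of applications to the first success; geometric, p = 0.19.
P(Y ≤ 11) = 1 − (1−p)^11 = 1 − 0.098477 = 0.901523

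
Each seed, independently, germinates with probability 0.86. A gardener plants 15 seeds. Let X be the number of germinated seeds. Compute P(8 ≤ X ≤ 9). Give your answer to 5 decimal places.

X ~ Binomial(15, 0.86); P(8 ≤ X ≤ 9) = Σ C(15,k) p^k (1−p)^(15−k) over k:
  k=8: C(15,8)·0.86^8·0.14^7 = 0.0020297
  k=9: C(15,9)·0.86^9·0.14^6 = 0.0096975
Total = 0.0117272

0.01173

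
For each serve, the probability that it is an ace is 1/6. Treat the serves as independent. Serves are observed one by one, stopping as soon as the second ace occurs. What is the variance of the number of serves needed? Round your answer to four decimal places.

60.0000

Y = total serves until the second success; negative binomial with r=2, p=0.166667.
Var(Y) = r(1−p)/p² = 2·0.833333 / 0.166667² = 60.000000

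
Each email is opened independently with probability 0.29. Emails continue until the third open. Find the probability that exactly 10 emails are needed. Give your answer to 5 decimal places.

Y = trial on which the third success occurs; negative binomial, r=3, p=0.29.
P(Y=10) = C(9,2) · p^3 · (1−p)^7
= 36 · 0.024389 · 0.090951 = 0.0798555

0.07986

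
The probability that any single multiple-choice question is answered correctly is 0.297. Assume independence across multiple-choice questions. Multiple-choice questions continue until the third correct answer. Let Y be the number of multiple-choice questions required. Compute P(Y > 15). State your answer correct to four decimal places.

Needing more than 15 multiple-choice questions ⇔ fewer than 3 successes in the first 15. With X ~ Binomial(15, 0.297), P(Y > 15) = P(X ≤ 2).
  k=0: C(15,0)·0.297^0·0.703^15 = 0.005062
  k=1: C(15,1)·0.297^1·0.703^14 = 0.032079
  k=2: C(15,2)·0.297^2·0.703^13 = 0.094868
P(X ≤ 2) = 0.132010

0.1320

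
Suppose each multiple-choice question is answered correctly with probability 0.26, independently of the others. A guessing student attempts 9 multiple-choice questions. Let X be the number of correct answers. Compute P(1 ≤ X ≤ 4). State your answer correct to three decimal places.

0.876

X ~ Binomial(9, 0.26); P(1 ≤ X ≤ 4) = Σ C(9,k) p^k (1−p)^(9−k) over k:
  k=1: C(9,1)·0.26^1·0.74^8 = 0.21041
  k=2: C(9,2)·0.26^2·0.74^7 = 0.29571
  k=3: C(9,3)·0.26^3·0.74^6 = 0.24243
  k=4: C(9,4)·0.26^4·0.74^5 = 0.12777
Total = 0.87633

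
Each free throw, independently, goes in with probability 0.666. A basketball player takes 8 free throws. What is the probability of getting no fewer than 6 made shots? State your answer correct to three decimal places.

X ~ Binomial(8, 0.666); P(X ≥ 6) = Σ C(8,k) p^k (1−p)^(8−k) over k:
  k=6: C(8,6)·0.666^6·0.334^2 = 0.27258
  k=7: C(8,7)·0.666^7·0.334^1 = 0.15529
  k=8: C(8,8)·0.666^8·0.334^0 = 0.03871
Total = 0.46658

0.467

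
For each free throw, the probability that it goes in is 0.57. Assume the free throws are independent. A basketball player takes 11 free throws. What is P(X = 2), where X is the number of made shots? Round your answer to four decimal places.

X ~ Binomial(n=11, p=0.57).
P(X=2) = C(11,2) · p^2 · (1−p)^9
= 55 · 0.3249 · 0.00050259 = 0.008981

0.0090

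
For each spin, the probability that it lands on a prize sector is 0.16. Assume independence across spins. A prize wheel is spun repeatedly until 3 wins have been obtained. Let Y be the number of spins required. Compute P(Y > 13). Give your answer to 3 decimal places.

Needing more than 13 spins ⇔ fewer than 3 successes in the first 13. With X ~ Binomial(13, 0.16), P(Y > 13) = P(X ≤ 2).
  k=0: C(13,0)·0.16^0·0.84^13 = 0.10366
  k=1: C(13,1)·0.16^1·0.84^12 = 0.25669
  k=2: C(13,2)·0.16^2·0.84^11 = 0.29336
P(X ≤ 2) = 0.65372

0.654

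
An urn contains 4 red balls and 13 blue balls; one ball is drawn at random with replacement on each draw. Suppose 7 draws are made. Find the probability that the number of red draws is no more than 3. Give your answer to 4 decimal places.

0.9422

X ~ Binomial(7, 0.235294); P(X ≤ 3) = Σ C(7,k) p^k (1−p)^(7−k) over k:
  k=0: C(7,0)·0.235294^0·0.764706^7 = 0.152919
  k=1: C(7,1)·0.235294^1·0.764706^6 = 0.329364
  k=2: C(7,2)·0.235294^2·0.764706^5 = 0.304028
  k=3: C(7,3)·0.235294^3·0.764706^4 = 0.155912
Total = 0.942222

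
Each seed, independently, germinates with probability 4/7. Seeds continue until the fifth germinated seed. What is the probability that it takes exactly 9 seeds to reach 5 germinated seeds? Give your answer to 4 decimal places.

Y = trial on which the fifth success occurs; negative binomial, r=5, p=0.571429.
P(Y=9) = C(8,4) · p^5 · (1−p)^4
= 70 · 0.060927 · 0.033736 = 0.143880

0.1439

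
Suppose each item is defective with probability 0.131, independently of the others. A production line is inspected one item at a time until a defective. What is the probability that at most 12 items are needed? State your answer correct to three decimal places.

Y = number of items to the first success; geometric, p = 0.131.
P(Y ≤ 12) = 1 − (1−p)^12 = 1 − 0.18545 = 0.81455

0.815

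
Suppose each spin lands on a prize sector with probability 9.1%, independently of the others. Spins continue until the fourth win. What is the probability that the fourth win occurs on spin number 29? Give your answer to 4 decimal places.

0.0207

Y = trial on which the fourth success occurs; negative binomial, r=4, p=0.091.
P(Y=29) = C(28,3) · p^4 · (1−p)^25
= 3276 · 6.8575e-05 · 0.092066 = 0.020683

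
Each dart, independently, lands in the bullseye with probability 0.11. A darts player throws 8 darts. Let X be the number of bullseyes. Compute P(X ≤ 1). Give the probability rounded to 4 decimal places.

0.7829

X ~ Binomial(8, 0.11); P(X ≤ 1) = Σ C(8,k) p^k (1−p)^(8−k) over k:
  k=0: C(8,0)·0.11^0·0.89^8 = 0.393659
  k=1: C(8,1)·0.11^1·0.89^7 = 0.389236
Total = 0.782895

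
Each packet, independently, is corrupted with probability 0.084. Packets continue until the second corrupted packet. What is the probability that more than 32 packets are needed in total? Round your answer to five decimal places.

0.23743

Needing more than 32 packets ⇔ fewer than 2 successes in the first 32. With X ~ Binomial(32, 0.084), P(Y > 32) = P(X ≤ 1).
  k=0: C(32,0)·0.084^0·0.916^32 = 0.0603469
  k=1: C(32,1)·0.084^1·0.916^31 = 0.1770879
P(X ≤ 1) = 0.2374349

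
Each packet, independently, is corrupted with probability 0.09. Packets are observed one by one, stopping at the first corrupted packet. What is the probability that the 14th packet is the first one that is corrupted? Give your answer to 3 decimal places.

0.026

Geometric (trials to first success), p = 0.09.
P(Y = 14) = (1−p)^13 · p = 0.29345 · 0.09 = 0.02641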